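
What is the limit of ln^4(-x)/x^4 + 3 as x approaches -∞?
The quotient is an ∞/∞ indeterminate form as x → -∞.
Compare growth rates of the dominant terms (exponentials ≫ polynomials ≫ logarithms), or apply L'Hôpital's rule; the quotient → 0.
Adding the constant: 0 + 3 = 3. Limit = 3.

Final answer: 3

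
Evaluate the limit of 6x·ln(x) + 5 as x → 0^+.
The product is a 0·∞ indeterminate form at x → 0⁺.
Rewrite the product as 6·ln(x) / x^(-1) and apply L'Hôpital, or use the standard hierarchy x^(-1) ≫ |ln x| as x → 0⁺.
The indeterminate product → 0, so the limit = 5.

Final answer: 5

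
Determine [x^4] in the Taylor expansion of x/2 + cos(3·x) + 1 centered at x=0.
Expand to order 4: x/2 + cos(3·x) + 1 = 27·x^4/8 - 9·x^2/2 + x/2 + 2 + O(x^5).
The coefficient of x^4 is 27/8.

Final answer: 27/8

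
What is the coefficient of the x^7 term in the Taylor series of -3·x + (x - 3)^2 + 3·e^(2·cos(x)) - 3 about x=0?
Expand to order 7: -3·x + (x - 3)^2 + 3·e^(2·cos(x)) - 3 = -91·x^6·e^(2)/120 + 7·x^4·e^(2)/4 + x^2·(1 - 3·e^(2)) - 9·x + 6 + 3·e^(2) + O(x^8).
The coefficient of x^7 is 0.

Final answer: 0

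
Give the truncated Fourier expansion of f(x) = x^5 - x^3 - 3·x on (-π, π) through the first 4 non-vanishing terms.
(-42·π^2 + 2·π^4 + 246)·sin(x) + (-π^4 - 6 + 6·π^2)·sin(2·x) + (-58·π^2/27 - 46/81 + 2·π^4/3)·sin(3·x) + (-π^4/2 + 69/64 + 9·π^2/8)·sin(4·x)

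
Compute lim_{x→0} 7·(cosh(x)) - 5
Direct substitution at x = 0 gives 2.

Final answer: 2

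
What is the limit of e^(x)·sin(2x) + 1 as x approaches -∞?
Evaluate the dominant behaviour as x → -∞; each term tends to a finite value or vanishes.
Limit = 1.

Final answer: 1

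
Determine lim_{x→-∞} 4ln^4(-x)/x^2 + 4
The quotient is an ∞/∞ indeterminate form as x → -∞.
Compare growth rates of the dominant terms (exponentials ≫ polynomials ≫ logarithms), or apply L'Hôpital's rule; the quotient → 0.
Adding the constant: 0 + 4 = 4. Limit = 4.

Final answer: 4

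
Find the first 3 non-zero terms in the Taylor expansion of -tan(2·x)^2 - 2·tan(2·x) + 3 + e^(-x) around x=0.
-7·x^2/2 - 5·x + 4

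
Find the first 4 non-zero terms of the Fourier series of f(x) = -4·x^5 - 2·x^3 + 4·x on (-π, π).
(-928 - 8·π^4 + 156·π^2)·sin(x) + (-18·π^2 + 23 + 4·π^4)·sin(2·x) + (-8·π^4/3 - 32/81 + 124·π^2/27)·sin(3·x) + (-3·π^2/2 - 23/16 + 2·π^4)·sin(4·x)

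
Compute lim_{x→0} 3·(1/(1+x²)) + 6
Direct substitution at x = 0 gives 9.

Final answer: 9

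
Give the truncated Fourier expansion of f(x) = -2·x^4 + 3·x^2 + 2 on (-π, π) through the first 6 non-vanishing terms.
(-108 + 16·π^2)·cos(x) + (9 - 4·π^2)·cos(2·x) + (-68/27 + 16·π^2/9)·cos(3·x) + (9/8 - π^2)·cos(4·x) + (-396/625 + 16·π^2/25)·cos(5·x) - 2·π^4/5 + 2 + π^2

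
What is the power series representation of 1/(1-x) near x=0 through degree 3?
x^3 + x^2 + x + 1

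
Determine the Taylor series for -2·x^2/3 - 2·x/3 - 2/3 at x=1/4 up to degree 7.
-7/8 - (x - 1/4) - 2·(x - 1/4)^2/3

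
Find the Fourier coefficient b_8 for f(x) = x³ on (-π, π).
b_8 = (1/π) ∫_{-π}^{π} f(x)·sin(8x) dx.
Evaluate the integral (use parity and integration by parts as needed): b_8 = 3/128 - π^2/4.

Final answer: 3/128 - π^2/4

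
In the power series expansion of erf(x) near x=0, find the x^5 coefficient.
Expand to order 5: erf(x) = x^5/(5·√(π)) - 2·x^3/(3·√(π)) + 2·x/√(π) + O(x^6).
The coefficient of x^5 is 1/(5·√(π)).

Final answer: 1/(5·√(π))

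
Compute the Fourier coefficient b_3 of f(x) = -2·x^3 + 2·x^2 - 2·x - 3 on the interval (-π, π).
b_3 = (1/π) ∫_{-π}^{π} f(x)·sin(3x) dx.
Evaluate the integral (use parity and integration by parts as needed): b_3 = -4·π^2/3 - 4/9.

Final answer: -4·π^2/3 - 4/9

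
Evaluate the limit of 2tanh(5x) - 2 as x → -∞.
Evaluate the dominant behaviour as x → -∞; each term tends to a finite value or vanishes.
Limit = -4.

Final answer: -4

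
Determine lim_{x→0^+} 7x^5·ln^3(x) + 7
The product is a 0·∞ indeterminate form at x → 0⁺.
Rewrite the product as 7·ln^3(x) / x^(-5) and apply L'Hôpital, or use the standard hierarchy x^(-5) ≫ |ln x|^3 as x → 0⁺.
The indeterminate product → 0, so the limit = 7.

Final answer: 7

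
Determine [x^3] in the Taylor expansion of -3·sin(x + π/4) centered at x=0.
Expand to order 3: -3·sin(x + π/4) = √(2)·x^3/4 + 3·√(2)·x^2/4 - 3·√(2)·x/2 - 3·√(2)/2 + O(x^4).
The coefficient of x^3 is √(2)/4.

Final answer: √(2)/4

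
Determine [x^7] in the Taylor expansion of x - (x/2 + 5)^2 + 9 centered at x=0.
Expand to order 7: x - (x/2 + 5)^2 + 9 = -x^2/4 - 4·x - 16 + O(x^8).
The coefficient of x^7 is 0.

Final answer: 0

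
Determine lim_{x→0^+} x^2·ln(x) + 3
The product is a 0·∞ indeterminate form at x → 0⁺.
Rewrite the product as ln(x) / x^(-2) and apply L'Hôpital, or use the standard hierarchy x^(-2) ≫ |ln x| as x → 0⁺.
The indeterminate product → 0, so the limit = 3.

Final answer: 3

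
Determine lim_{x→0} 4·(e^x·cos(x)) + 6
Direct substitution at x = 0 gives 10.

Final answer: 10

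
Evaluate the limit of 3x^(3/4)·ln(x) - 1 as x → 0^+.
The product is a 0·∞ indeterminate form at x → 0⁺.
Rewrite the product as 3·ln(x) / x^(-3/4) and apply L'Hôpital, or use the standard hierarchy x^(-3/4) ≫ |ln x| as x → 0⁺.
The indeterminate product → 0, so the limit = -1.

Final answer: -1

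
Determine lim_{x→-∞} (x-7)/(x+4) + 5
Evaluate the dominant behaviour as x → -∞; each term tends to a finite value or vanishes.
Limit = 6.

Final answer: 6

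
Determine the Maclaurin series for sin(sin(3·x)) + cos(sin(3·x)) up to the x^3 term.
-9·x^3 - 9·x^2/2 + 3·x + 1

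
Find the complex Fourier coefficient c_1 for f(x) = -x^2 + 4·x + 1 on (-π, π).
Compute the real Fourier coefficients first: a_1 = 4, b_1 = 8.
Then c_1 = (a_1 − i·b_1)/2 = 2 - 4·i.

Final answer: 2 - 4·i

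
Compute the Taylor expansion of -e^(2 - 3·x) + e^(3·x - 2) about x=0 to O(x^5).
x^4·(-27·e^(2)/8 + 27·e^(-2)/8) + x^3·(9·e^(-2)/2 + 9·e^(2)/2) + x^2·(-9·e^(2)/2 + 9·e^(-2)/2) + x·(3·e^(-2) + 3·e^(2)) - e^(2) + e^(-2)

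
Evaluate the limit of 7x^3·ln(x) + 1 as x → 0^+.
The product is a 0·∞ indeterminate form at x → 0⁺.
Rewrite the product as 7·ln(x) / x^(-3) and apply L'Hôpital, or use the standard hierarchy x^(-3) ≫ |ln x| as x → 0⁺.
The indeterminate product → 0, so the limit = 1.

Final answer: 1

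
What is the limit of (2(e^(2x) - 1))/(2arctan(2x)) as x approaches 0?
Both numerator and denominator → 0 as x → 0; this is a 0/0 indeterminate form.
Expand each to leading order near x = 0: numerator ~ 4·x, denominator ~ 4·x.
The limit of the ratio is 1.

Final answer: 1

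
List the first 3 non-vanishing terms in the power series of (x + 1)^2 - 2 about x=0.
x^2 + 2·x - 1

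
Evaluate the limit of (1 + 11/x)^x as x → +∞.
As x → +∞: this is the defining limit (1 + 11/x)^x → e^11.
Limit = e^(11).

Final answer: e^(11)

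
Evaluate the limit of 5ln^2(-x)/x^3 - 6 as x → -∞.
The quotient is an ∞/∞ indeterminate form as x → -∞.
Compare growth rates of the dominant terms (exponentials ≫ polynomials ≫ logarithms), or apply L'Hôpital's rule; the quotient → 0.
Adding the constant: 0 - 6 = -6. Limit = -6.

Final answer: -6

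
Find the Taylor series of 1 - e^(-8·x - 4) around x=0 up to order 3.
256·x^3·e^(-4)/3 - 32·x^2·e^(-4) + 8·x·e^(-4) - e^(-4) + 1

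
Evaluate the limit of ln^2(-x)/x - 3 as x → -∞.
The quotient is an ∞/∞ indeterminate form as x → -∞.
Compare growth rates of the dominant terms (exponentials ≫ polynomials ≫ logarithms), or apply L'Hôpital's rule; the quotient → 0.
Adding the constant: 0 - 3 = -3. Limit = -3.

Final answer: -3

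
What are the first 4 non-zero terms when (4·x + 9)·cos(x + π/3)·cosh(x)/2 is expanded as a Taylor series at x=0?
-3·√(3)·x^3/4 - √(3)·x^2 + x·(1 - 9·√(3)/4) + 9/4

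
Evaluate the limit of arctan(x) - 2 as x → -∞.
Evaluate the dominant behaviour as x → -∞; each term tends to a finite value or vanishes.
Limit = -2 - π/2.

Final answer: -2 - π/2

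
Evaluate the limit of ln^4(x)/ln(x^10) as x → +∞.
This is an ∞/∞ indeterminate form as x → +∞.
Write ln(x^10) = 10·ln(x), reducing the quotient to ln^3(x)/10 → ∞.
Limit = ∞.

Final answer: ∞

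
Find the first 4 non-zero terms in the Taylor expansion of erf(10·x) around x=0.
-10000000·x^7/(21·√(π)) + 20000·x^5/√(π) - 2000·x^3/(3·√(π)) + 20·x/√(π)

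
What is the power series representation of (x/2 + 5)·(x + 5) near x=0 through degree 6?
x^2/2 + 15·x/2 + 25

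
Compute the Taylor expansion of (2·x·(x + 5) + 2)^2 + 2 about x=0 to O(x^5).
4·x^4 + 40·x^3 + 108·x^2 + 40·x + 6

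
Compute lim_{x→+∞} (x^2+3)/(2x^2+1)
This is an ∞/∞ indeterminate form as x → +∞.
Divide numerator and denominator by x^2 and let the lower-order terms vanish; the leading terms give 1/2.
Limit = 1/2.

Final answer: 1/2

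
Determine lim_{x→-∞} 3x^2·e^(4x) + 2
The product is a 0·∞ indeterminate form at x → -∞.
Rewrite the product as 3x^2 / e^(-4x) (an ∞/∞ form) and apply L'Hôpital, or use the standard hierarchy e^(4|x|) ≫ |x^2| as x → -∞.
The indeterminate product → 0, so the limit = 2.

Final answer: 2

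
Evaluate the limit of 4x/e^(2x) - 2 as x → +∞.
The quotient is an ∞/∞ indeterminate form as x → +∞.
The exponential denominator e^(2x) dominates the polynomial numerator (e^x ≫ x as x → ∞), so the quotient → 0.
Adding the constant: 0 - 2 = -2. Limit = -2.

Final answer: -2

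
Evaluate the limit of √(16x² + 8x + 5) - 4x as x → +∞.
As x → +∞: multiply by the conjugate to get (8x+5)/(√(16x²+8x+5)+4x); the denominator ~ 8x, so the limit is 8/8 = 1.
Limit = 1.

Final answer: 1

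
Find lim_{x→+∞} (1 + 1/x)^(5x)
As x → +∞: write (1 + 1/x)^(5x) = ((1 + 1/x)^x)^5 → (e^1)^5 = e^5.
Limit = e^(5).

Final answer: e^(5)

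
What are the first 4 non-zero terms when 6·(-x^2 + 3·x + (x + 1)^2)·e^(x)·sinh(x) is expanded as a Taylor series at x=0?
22·x^4 + 34·x^3 + 36·x^2 + 6·x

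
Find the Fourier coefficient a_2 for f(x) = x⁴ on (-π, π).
a_2 = (1/π) ∫_{-π}^{π} f(x)·cos(2x) dx.
Evaluate the integral (use parity and integration by parts as needed): a_2 = -3 + 2·π^2.

Final answer: -3 + 2·π^2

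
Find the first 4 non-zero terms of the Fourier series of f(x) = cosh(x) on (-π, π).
-cos(x)·sinh(π)/π + 2·cos(2·x)·sinh(π)/(5·π) - cos(3·x)·sinh(π)/(5·π) + sinh(π)/π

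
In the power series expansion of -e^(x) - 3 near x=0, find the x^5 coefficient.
Expand to order 5: -e^(x) - 3 = -x^5/120 - x^4/24 - x^3/6 - x^2/2 - x - 4 + O(x^6).
The coefficient of x^5 is -1/120.

Final answer: -1/120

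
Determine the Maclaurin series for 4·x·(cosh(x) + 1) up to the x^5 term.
x^5/6 + 2·x^3 + 8·x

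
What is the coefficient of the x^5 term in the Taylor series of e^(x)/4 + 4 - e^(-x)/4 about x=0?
Expand to order 5: e^(x)/4 + 4 - e^(-x)/4 = x^5/240 + x^3/12 + x/2 + 4 + O(x^6).
The coefficient of x^5 is 1/240.

Final answer: 1/240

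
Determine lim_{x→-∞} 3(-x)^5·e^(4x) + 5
The product is a 0·∞ indeterminate form at x → -∞.
Rewrite the product as 3(-x)^5 / e^(-4x) (an ∞/∞ form) and apply L'Hôpital, or use the standard hierarchy e^(4|x|) ≫ |(-x)^5| as x → -∞.
The indeterminate product → 0, so the limit = 5.

Final answer: 5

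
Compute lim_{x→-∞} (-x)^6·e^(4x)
This is a 0·∞ indeterminate form at x → -∞.
Rewrite the product as (-x)^6 / e^(-4x) (an ∞/∞ form) and apply L'Hôpital, or use the standard hierarchy e^(4|x|) ≫ |(-x)^6| as x → -∞.
The indeterminate product → 0, so the limit = 0.

Final answer: 0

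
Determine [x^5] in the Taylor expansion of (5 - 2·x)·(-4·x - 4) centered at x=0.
Expand to order 5: (5 - 2·x)·(-4·x - 4) = 8·x^2 - 12·x - 20 + O(x^6).
The coefficient of x^5 is 0.

Final answer: 0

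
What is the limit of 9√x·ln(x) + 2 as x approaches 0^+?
The product is a 0·∞ indeterminate form at x → 0⁺.
Rewrite the product as 9·ln(x) / x^(-1/2) and apply L'Hôpital, or use the standard hierarchy x^(-1/2) ≫ |ln x| as x → 0⁺.
The indeterminate product → 0, so the limit = 2.

Final answer: 2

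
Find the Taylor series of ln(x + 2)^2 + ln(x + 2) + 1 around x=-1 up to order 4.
1 + (x + 1) + (x + 1)^2/2 - 2·(x + 1)^3/3 + 2·(x + 1)^4/3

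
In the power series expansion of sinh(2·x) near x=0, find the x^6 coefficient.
Expand to order 6: sinh(2·x) = 4·x^5/15 + 4·x^3/3 + 2·x + O(x^7).
The coefficient of x^6 is 0.

Final answer: 0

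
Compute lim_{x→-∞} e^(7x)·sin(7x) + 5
Evaluate the dominant behaviour as x → -∞; each term tends to a finite value or vanishes.
Limit = 5.

Final answer: 5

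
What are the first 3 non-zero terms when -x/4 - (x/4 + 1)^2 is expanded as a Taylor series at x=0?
-x^2/16 - 3·x/4 - 1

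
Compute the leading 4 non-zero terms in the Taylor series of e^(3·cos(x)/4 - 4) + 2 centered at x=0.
-331·x^6·e^(-13/4)/15360 + 13·x^4·e^(-13/4)/128 - 3·x^2·e^(-13/4)/8 + e^(-13/4) + 2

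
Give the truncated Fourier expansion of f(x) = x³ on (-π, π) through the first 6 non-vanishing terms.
(-12 + 2·π^2)·sin(x) + (3/2 - π^2)·sin(2·x) + (-4/9 + 2·π^2/3)·sin(3·x) + (3/16 - π^2/2)·sin(4·x) + (-12/125 + 2·π^2/5)·sin(5·x) + (1/18 - π^2/3)·sin(6·x)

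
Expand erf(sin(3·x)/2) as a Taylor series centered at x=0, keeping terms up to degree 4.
-27·x^3/(4·√(π)) + 3·x/√(π)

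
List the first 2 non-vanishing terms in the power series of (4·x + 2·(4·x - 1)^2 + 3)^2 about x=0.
25 - 120·x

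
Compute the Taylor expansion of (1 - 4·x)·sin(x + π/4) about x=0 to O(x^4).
11·√(2)·x^3/12 - 9·√(2)·x^2/4 - 3·√(2)·x/2 + √(2)/2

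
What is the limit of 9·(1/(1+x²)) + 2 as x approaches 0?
Direct substitution at x = 0 gives 11.

Final answer: 11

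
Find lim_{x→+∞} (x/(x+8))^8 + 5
As x → +∞: x/(x+8) = 1/(1 + 8/x) → 1, and the 8th power of a limit-1 base also → 1; with the additive constant, 1 + 5 = 6.
Limit = 6.

Final answer: 6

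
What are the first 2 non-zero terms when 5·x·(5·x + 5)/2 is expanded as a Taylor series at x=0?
25·x^2/2 + 25·x/2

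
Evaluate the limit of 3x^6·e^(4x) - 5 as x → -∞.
The product is a 0·∞ indeterminate form at x → -∞.
Rewrite the product as 3x^6 / e^(-4x) (an ∞/∞ form) and apply L'Hôpital, or use the standard hierarchy e^(4|x|) ≫ |x^6| as x → -∞.
The indeterminate product → 0, so the limit = -5.

Final answer: -5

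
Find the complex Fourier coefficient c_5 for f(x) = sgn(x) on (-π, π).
Compute the real Fourier coefficients first: a_5 = 0, b_5 = 4/(5·π).
Then c_5 = (a_5 − i·b_5)/2 = -2·i/(5·π).

Final answer: -2·i/(5·π)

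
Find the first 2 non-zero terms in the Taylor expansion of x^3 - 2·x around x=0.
x^3 - 2·x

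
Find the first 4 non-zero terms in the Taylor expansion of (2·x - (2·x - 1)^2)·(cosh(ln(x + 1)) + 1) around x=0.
7·x^3/2 - 17·x^2/2 + 12·x - 2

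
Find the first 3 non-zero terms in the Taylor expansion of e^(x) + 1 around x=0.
x^2/2 + x + 2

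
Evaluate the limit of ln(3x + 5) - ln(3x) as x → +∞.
This is an ∞ − ∞ indeterminate form.
Combine the logarithms: ln(3x+5) − ln(3x) = ln((3x+5)/(3x)) = ln(1 + 5/(3x)) → ln(1) = 0.
Limit = 0.

Final answer: 0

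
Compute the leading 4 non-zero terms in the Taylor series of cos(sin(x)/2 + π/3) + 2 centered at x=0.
5·√(3)·x^3/96 - x^2/16 - √(3)·x/4 + 5/2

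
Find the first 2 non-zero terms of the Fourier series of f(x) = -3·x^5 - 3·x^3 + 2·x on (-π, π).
(-680 - 6·π^4 + 114·π^2)·sin(x) + (-12·π^2 + 16 + 3·π^4)·sin(2·x)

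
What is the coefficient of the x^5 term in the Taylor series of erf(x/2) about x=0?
Expand to order 5: erf(x/2) = x^5/(160·√(π)) - x^3/(12·√(π)) + x/√(π) + O(x^6).
The coefficient of x^5 is 1/(160·√(π)).

Final answer: 1/(160·√(π))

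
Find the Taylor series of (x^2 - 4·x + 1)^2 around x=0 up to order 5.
x^4 - 8·x^3 + 18·x^2 - 8·x + 1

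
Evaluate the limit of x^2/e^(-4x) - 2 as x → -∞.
The quotient is an ∞/∞ indeterminate form as x → -∞.
Compare growth rates of the dominant terms (exponentials ≫ polynomials ≫ logarithms), or apply L'Hôpital's rule; the quotient → 0.
Adding the constant: 0 - 2 = -2. Limit = -2.

Final answer: -2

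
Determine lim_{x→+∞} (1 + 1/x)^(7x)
As x → +∞: write (1 + 1/x)^(7x) = ((1 + 1/x)^x)^7 → (e^1)^7 = e^7.
Limit = e^(7).

Final answer: e^(7)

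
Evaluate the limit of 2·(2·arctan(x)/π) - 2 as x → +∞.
Evaluate the dominant behaviour as x → +∞; each term tends to a finite value or vanishes.
Limit = 0.

Final answer: 0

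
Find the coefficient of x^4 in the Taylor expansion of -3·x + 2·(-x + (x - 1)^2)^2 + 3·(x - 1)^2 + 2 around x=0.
Expand to order 4: -3·x + 2·(-x + (x - 1)^2)^2 + 3·(x - 1)^2 + 2 = 2·x^4 - 12·x^3 + 25·x^2 - 21·x + 7 + O(x^5).
The coefficient of x^4 is 2.

Final answer: 2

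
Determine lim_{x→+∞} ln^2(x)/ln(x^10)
This is an ∞/∞ indeterminate form as x → +∞.
Write ln(x^10) = 10·ln(x), reducing the quotient to ln(x)/10 → ∞.
Limit = ∞.

Final answer: ∞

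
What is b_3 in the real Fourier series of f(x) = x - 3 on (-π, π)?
b_3 = (1/π) ∫_{-π}^{π} f(x)·sin(3x) dx.
Evaluate the integral (use parity and integration by parts as needed): b_3 = 2/3.

Final answer: 2/3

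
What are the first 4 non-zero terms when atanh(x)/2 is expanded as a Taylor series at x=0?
x^7/14 + x^5/10 + x^3/6 + x/2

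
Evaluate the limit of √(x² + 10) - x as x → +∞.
This is an ∞ − ∞ indeterminate form.
Multiply and divide by the conjugate √(x²+10) + x; the x² terms cancel, leaving 10/(√(x²+10)+x) → 0.
Limit = 0.

Final answer: 0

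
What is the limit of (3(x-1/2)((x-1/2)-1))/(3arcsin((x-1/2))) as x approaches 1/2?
Both numerator and denominator → 0 as x → 1/2; this is a 0/0 indeterminate form.
Expand each to leading order near x = 1/2: numerator ~ -3·(x - 1/2), denominator ~ 3·(x - 1/2).
The limit of the ratio is -1.

Final answer: -1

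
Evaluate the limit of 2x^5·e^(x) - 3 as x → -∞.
The product is a 0·∞ indeterminate form at x → -∞.
Rewrite the product as 2x^5 / e^(-x) (an ∞/∞ form) and apply L'Hôpital, or use the standard hierarchy e^(|x|) ≫ |x^5| as x → -∞.
The indeterminate product → 0, so the limit = -3.

Final answer: -3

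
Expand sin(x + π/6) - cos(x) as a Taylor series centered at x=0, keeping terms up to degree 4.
-x^4/48 - √(3)·x^3/12 + x^2/4 + √(3)·x/2 - 1/2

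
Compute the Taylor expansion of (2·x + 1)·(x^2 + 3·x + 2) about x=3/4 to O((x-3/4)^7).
385/32 + 167·(x - 3/4)/8 + 23·(x - 3/4)^2/2 + 2·(x - 3/4)^3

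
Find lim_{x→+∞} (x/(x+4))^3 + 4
As x → +∞: x/(x+4) = 1/(1 + 4/x) → 1, and the 3rd power of a limit-1 base also → 1; with the additive constant, 1 + 4 = 5.
Limit = 5.

Final answer: 5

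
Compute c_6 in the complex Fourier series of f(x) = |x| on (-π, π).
Compute the real Fourier coefficients first: a_6 = 0, b_6 = 0.
Then c_6 = (a_6 − i·b_6)/2 = 0.

Final answer: 0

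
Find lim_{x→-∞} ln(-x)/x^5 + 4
The quotient is an ∞/∞ indeterminate form as x → -∞.
Compare growth rates of the dominant terms (exponentials ≫ polynomials ≫ logarithms), or apply L'Hôpital's rule; the quotient → 0.
Adding the constant: 0 + 4 = 4. Limit = 4.

Final answer: 4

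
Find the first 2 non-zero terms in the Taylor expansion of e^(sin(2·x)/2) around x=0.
x + 1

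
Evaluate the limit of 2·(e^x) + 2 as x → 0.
Direct substitution at x = 0 gives 4.

Final answer: 4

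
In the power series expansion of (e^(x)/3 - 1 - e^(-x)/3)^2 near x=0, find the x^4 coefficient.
4/27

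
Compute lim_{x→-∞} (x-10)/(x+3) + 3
Evaluate the dominant behaviour as x → -∞; each term tends to a finite value or vanishes.
Limit = 4.

Final answer: 4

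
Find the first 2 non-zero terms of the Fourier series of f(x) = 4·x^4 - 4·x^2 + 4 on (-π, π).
(208 - 32·π^2)·cos(x) - 4·π^2/3 + 4 + 4·π^4/5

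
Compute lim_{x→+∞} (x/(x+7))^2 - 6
As x → +∞: x/(x+7) = 1/(1 + 7/x) → 1, and the 2nd power of a limit-1 base also → 1; with the additive constant, 1 - 6 = -5.
Limit = -5.

Final answer: -5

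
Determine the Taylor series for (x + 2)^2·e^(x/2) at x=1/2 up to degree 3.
25·e^(1/4)/4 + 65·e^(1/4)·(x - 1/2)/8 + 137·e^(1/4)·(x - 1/2)^2/32 + 241·e^(1/4)·(x - 1/2)^3/192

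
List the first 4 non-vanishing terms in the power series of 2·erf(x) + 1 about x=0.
2·x^5/(5·√(π)) - 4·x^3/(3·√(π)) + 4·x/√(π) + 1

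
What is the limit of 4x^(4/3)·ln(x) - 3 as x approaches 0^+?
The product is a 0·∞ indeterminate form at x → 0⁺.
Rewrite the product as 4·ln(x) / x^(-4/3) and apply L'Hôpital, or use the standard hierarchy x^(-4/3) ≫ |ln x| as x → 0⁺.
The indeterminate product → 0, so the limit = -3.

Final answer: -3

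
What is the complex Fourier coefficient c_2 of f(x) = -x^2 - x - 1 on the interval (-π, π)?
Compute the real Fourier coefficients first: a_2 = -1, b_2 = 1.
Then c_2 = (a_2 − i·b_2)/2 = -1/2 - i/2.

Final answer: -1/2 - i/2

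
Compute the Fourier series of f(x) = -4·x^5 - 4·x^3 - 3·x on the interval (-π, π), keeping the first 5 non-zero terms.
(-918 - 8·π^4 + 152·π^2)·sin(x) + (-16·π^2 + 27 + 4·π^4)·sin(2·x) + (-8·π^4/3 - 338/81 + 88·π^2/27)·sin(3·x) + (-π^2/2 + 27/16 + 2·π^4)·sin(4·x) + (-8·π^4/5 - 8·π^2/25 - 702/625)·sin(5·x)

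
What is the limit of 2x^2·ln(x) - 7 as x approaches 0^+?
The product is a 0·∞ indeterminate form at x → 0⁺.
Rewrite the product as 2·ln(x) / x^(-2) and apply L'Hôpital, or use the standard hierarchy x^(-2) ≫ |ln x| as x → 0⁺.
The indeterminate product → 0, so the limit = -7.

Final answer: -7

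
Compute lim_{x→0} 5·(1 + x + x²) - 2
Direct substitution at x = 0 gives 3.

Final answer: 3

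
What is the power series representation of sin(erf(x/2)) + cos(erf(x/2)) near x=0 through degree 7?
x^7·(-19/(2880·π^(3/2)) - 1/(2688·√(π)) - 1/(288·π^(5/2)) - 1/(5040·π^(7/2))) + x^6·(-7/(720·π) - 1/(72·π^2) - 1/(720·π^3)) + x^5·(1/(120·π^(5/2)) + 1/(160·√(π)) + 1/(24·π^(3/2))) + x^4·(1/(24·π^2) + 1/(12·π)) + x^3·(-1/(12·√(π)) - 1/(6·π^(3/2))) - x^2/(2·π) + x/√(π) + 1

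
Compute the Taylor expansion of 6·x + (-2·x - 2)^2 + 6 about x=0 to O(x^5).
4·x^2 + 14·x + 10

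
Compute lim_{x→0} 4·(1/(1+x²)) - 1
Direct substitution at x = 0 gives 3.

Final answer: 3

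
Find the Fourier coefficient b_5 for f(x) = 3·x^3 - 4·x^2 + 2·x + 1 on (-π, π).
b_5 = (1/π) ∫_{-π}^{π} f(x)·sin(5x) dx.
Evaluate the integral (use parity and integration by parts as needed): b_5 = 64/125 + 6·π^2/5.

Final answer: 64/125 + 6·π^2/5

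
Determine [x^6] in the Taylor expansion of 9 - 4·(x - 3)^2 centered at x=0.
Expand to order 6: 9 - 4·(x - 3)^2 = -4·x^2 + 24·x - 27 + O(x^7).
The coefficient of x^6 is 0.

Final answer: 0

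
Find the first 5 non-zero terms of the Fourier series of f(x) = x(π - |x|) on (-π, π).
8·sin(x)/π + 8·sin(3·x)/(27·π) + 8·sin(5·x)/(125·π) + 8·sin(7·x)/(343·π) + 8·sin(9·x)/(729·π)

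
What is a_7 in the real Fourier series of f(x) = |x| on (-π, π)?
a_7 = (1/π) ∫_{-π}^{π} f(x)·cos(7x) dx.
Evaluate the integral (use parity and integration by parts as needed): a_7 = -4/(49·π).

Final answer: -4/(49·π)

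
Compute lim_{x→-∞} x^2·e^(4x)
This is a 0·∞ indeterminate form at x → -∞.
Rewrite the product as x^2 / e^(-4x) (an ∞/∞ form) and apply L'Hôpital, or use the standard hierarchy e^(4|x|) ≫ |x^2| as x → -∞.
The indeterminate product → 0, so the limit = 0.

Final answer: 0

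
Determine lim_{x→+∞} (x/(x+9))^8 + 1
As x → +∞: x/(x+9) = 1/(1 + 9/x) → 1, and the 8th power of a limit-1 base also → 1; with the additive constant, 1 + 1 = 2.
Limit = 2.

Final answer: 2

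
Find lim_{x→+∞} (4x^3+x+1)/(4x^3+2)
This is an ∞/∞ indeterminate form as x → +∞.
Divide numerator and denominator by x^3 and let the lower-order terms vanish; the leading terms give 4/4 = 1.
Limit = 1.

Final answer: 1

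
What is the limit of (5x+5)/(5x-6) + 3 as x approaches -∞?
Evaluate the dominant behaviour as x → -∞; each term tends to a finite value or vanishes.
Limit = 4.

Final answer: 4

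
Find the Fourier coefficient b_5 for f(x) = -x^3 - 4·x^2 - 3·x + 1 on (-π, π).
b_5 = (1/π) ∫_{-π}^{π} f(x)·sin(5x) dx.
Evaluate the integral (use parity and integration by parts as needed): b_5 = -2·π^2/5 - 138/125.

Final answer: -2·π^2/5 - 138/125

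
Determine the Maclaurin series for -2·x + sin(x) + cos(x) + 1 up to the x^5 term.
x^5/120 + x^4/24 - x^3/6 - x^2/2 - x + 2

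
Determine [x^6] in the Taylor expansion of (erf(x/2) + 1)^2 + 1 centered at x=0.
Expand to order 6: (erf(x/2) + 1)^2 + 1 = 7·x^6/(360·π) + x^5/(80·√(π)) - x^4/(6·π) - x^3/(6·√(π)) + x^2/π + 2·x/√(π) + 2 + O(x^7).
The coefficient of x^6 is 7/(360·π).

Final answer: 7/(360·π)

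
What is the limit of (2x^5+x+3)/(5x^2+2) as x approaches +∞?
This is an ∞/∞ indeterminate form as x → +∞.
Divide numerator and denominator by x^5 and let the lower-order terms vanish; the numerator's degree 5 exceeds the denominator's degree 2, so the quotient diverges.
Limit = ∞.

Final answer: ∞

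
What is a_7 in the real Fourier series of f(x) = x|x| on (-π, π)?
a_7 = (1/π) ∫_{-π}^{π} f(x)·cos(7x) dx.
Evaluate the integral (use parity and integration by parts as needed): a_7 = 0.

Final answer: 0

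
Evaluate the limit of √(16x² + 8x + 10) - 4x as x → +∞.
As x → +∞: multiply by the conjugate to get (8x+10)/(√(16x²+8x+10)+4x); the denominator ~ 8x, so the limit is 8/8 = 1.
Limit = 1.

Final answer: 1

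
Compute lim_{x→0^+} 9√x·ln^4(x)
This is a 0·∞ indeterminate form at x → 0⁺.
Rewrite the product as 9·ln^4(x) / x^(-1/2) and apply L'Hôpital, or use the standard hierarchy x^(-1/2) ≫ |ln x|^4 as x → 0⁺.
The indeterminate product → 0, so the limit = 0.

Final answer: 0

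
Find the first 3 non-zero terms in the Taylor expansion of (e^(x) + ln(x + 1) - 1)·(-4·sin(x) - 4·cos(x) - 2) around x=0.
x^3 - 8·x^2 - 12·x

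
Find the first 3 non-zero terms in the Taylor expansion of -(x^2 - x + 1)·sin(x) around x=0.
-5·x^3/6 + x^2 - x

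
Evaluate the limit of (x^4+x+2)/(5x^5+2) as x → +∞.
This is an ∞/∞ indeterminate form as x → +∞.
Divide numerator and denominator by x^5 and let the lower-order terms vanish; the numerator's degree 4 is below the denominator's degree 5, so the quotient → 0.
Limit = 0.

Final answer: 0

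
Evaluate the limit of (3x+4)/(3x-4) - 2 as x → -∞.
Evaluate the dominant behaviour as x → -∞; each term tends to a finite value or vanishes.
Limit = -1.

Final answer: -1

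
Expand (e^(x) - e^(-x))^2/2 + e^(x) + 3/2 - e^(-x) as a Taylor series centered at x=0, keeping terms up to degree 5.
x^5/60 + 2·x^4/3 + x^3/3 + 2·x^2 + 2·x + 3/2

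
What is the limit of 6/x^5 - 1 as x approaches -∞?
Evaluate the dominant behaviour as x → -∞; each term tends to a finite value or vanishes.
Limit = -1.

Final answer: -1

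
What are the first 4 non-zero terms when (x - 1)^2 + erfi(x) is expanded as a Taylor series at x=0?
2·x^3/(3·√(π)) + x^2 + x·(-2 + 2/√(π)) + 1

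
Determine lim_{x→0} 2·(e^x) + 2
Direct substitution at x = 0 gives 4.

Final answer: 4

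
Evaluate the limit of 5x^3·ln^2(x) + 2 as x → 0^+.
The product is a 0·∞ indeterminate form at x → 0⁺.
Rewrite the product as 5·ln^2(x) / x^(-3) and apply L'Hôpital, or use the standard hierarchy x^(-3) ≫ |ln x|^2 as x → 0⁺.
The indeterminate product → 0, so the limit = 2.

Final answer: 2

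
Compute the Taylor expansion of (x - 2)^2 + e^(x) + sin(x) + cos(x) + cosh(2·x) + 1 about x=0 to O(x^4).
3·x^2 - 2·x + 8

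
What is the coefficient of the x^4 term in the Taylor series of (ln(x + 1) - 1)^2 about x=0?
Expand to order 4: (ln(x + 1) - 1)^2 = 17·x^4/12 - 5·x^3/3 + 2·x^2 - 2·x + 1 + O(x^5).
The coefficient of x^4 is 17/12.

Final answer: 17/12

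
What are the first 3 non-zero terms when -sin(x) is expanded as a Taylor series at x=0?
-x^5/120 + x^3/6 - x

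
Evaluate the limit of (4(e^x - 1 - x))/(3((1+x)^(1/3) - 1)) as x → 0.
Both numerator and denominator → 0 as x → 0; this is a 0/0 indeterminate form.
Expand each to leading order near x = 0: numerator ~ 2·x^2, denominator ~ x.
The limit of the ratio is 0.

Final answer: 0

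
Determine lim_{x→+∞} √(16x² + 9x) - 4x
As x → +∞: multiply by the conjugate to get (9x)/(√(16x²+9x)+4x); the denominator ~ 8x, so the limit is 9/8.
Limit = 9/8.

Final answer: 9/8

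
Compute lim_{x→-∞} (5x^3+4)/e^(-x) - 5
The quotient is an ∞/∞ indeterminate form as x → -∞.
Compare growth rates of the dominant terms (exponentials ≫ polynomials ≫ logarithms), or apply L'Hôpital's rule; the quotient → 0.
Adding the constant: 0 - 5 = -5. Limit = -5.

Final answer: -5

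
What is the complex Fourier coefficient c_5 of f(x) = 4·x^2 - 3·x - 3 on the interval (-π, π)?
Compute the real Fourier coefficients first: a_5 = -16/25, b_5 = -6/5.
Then c_5 = (a_5 − i·b_5)/2 = -8/25 + 3·i/5.

Final answer: -8/25 + 3·i/5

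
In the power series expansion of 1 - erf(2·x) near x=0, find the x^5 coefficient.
Expand to order 5: 1 - erf(2·x) = -32·x^5/(5·√(π)) + 16·x^3/(3·√(π)) - 4·x/√(π) + 1 + O(x^6).
The coefficient of x^5 is -32/(5·√(π)).

Final answer: -32/(5·√(π))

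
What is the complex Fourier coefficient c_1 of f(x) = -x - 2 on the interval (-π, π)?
Compute the real Fourier coefficients first: a_1 = 0, b_1 = -2.
Then c_1 = (a_1 − i·b_1)/2 = i.

Final answer: i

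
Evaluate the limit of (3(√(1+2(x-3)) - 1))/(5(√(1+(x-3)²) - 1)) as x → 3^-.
Both numerator and denominator → 0 as x → 3^-; this is a 0/0 indeterminate form.
Expand each to leading order near x = 3: numerator ~ 3·(x - 3), denominator ~ 5·(x - 3)^2/2.
The limit of the ratio is -∞.

Final answer: -∞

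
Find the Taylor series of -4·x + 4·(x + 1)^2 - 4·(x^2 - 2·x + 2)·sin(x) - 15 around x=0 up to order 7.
-2·x^7/63 + x^6/15 + 3·x^5/5 - 4·x^4/3 - 8·x^3/3 + 12·x^2 - 4·x - 11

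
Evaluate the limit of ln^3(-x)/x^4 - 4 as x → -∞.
The quotient is an ∞/∞ indeterminate form as x → -∞.
Compare growth rates of the dominant terms (exponentials ≫ polynomials ≫ logarithms), or apply L'Hôpital's rule; the quotient → 0.
Adding the constant: 0 - 4 = -4. Limit = -4.

Final answer: -4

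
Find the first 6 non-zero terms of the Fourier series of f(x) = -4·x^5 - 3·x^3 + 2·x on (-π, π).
(-920 - 8·π^4 + 154·π^2)·sin(x) + (-17·π^2 + 47/2 + 4·π^4)·sin(2·x) + (-8·π^4/3 - 104/81 + 106·π^2/27)·sin(3·x) + (-π^2 - 5/8 + 2·π^4)·sin(4·x) + (-8·π^4/5 + 488/625 + 2·π^2/25)·sin(5·x) + (-115/162 + 7·π^2/27 + 4·π^4/3)·sin(6·x)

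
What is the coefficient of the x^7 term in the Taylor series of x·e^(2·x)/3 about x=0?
Expand to order 7: x·e^(2·x)/3 = 4·x^7/135 + 4·x^6/45 + 2·x^5/9 + 4·x^4/9 + 2·x^3/3 + 2·x^2/3 + x/3 + O(x^8).
The coefficient of x^7 is 4/135.

Final answer: 4/135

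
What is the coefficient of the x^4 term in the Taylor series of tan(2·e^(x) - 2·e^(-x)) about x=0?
0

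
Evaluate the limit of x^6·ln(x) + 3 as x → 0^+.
The product is a 0·∞ indeterminate form at x → 0⁺.
Rewrite the product as ln(x) / x^(-6) and apply L'Hôpital, or use the standard hierarchy x^(-6) ≫ |ln x| as x → 0⁺.
The indeterminate product → 0, so the limit = 3.

Final answer: 3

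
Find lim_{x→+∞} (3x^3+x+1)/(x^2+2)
This is an ∞/∞ indeterminate form as x → +∞.
Divide numerator and denominator by x^3 and let the lower-order terms vanish; the numerator's degree 3 exceeds the denominator's degree 2, so the quotient diverges.
Limit = ∞.

Final answer: ∞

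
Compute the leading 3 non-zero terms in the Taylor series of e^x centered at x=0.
x^2/2 + x + 1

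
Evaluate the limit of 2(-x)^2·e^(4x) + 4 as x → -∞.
The product is a 0·∞ indeterminate form at x → -∞.
Rewrite the product as 2(-x)^2 / e^(-4x) (an ∞/∞ form) and apply L'Hôpital, or use the standard hierarchy e^(4|x|) ≫ |(-x)^2| as x → -∞.
The indeterminate product → 0, so the limit = 4.

Final answer: 4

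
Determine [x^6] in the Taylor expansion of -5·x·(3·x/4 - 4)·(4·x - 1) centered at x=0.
Expand to order 6: -5·x·(3·x/4 - 4)·(4·x - 1) = -15·x^3 + 335·x^2/4 - 20·x + O(x^7).
The coefficient of x^6 is 0.

Final answer: 0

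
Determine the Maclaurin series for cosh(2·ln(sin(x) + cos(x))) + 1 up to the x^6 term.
544·x^6/45 + x^5·(-8 + 8·ln(√(2)/2) + 4·ln(2)) + x^4·(-16·ln(2)/3 - 32·ln(√(2)/2)/3 + 16/3) + x^3·(-4 + 16·ln(√(2)/2)/3 + 8·ln(2)/3) + x^2·(-2·ln(2) + 4·(ln(√(2)/2) + ln(2)/2)^2 - 4·ln(√(2)/2) + 2) + x·(4·ln(√(2)/2) + 2·ln(2)) + 2·(ln(√(2)/2) + ln(2)/2)^2 + 2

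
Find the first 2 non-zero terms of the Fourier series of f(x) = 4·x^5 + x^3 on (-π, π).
(-158·π^2 + 8·π^4 + 948)·sin(x) + (-4·π^4 - 57/2 + 19·π^2)·sin(2·x)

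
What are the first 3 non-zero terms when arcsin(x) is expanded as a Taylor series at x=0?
3·x^5/40 + x^3/6 + x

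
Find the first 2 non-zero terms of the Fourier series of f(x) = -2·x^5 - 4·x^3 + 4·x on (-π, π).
(-424 - 4·π^4 + 72·π^2)·sin(x) + (-6·π^2 + 5 + 2·π^4)·sin(2·x)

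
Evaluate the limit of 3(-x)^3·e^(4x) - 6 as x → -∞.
The product is a 0·∞ indeterminate form at x → -∞.
Rewrite the product as 3(-x)^3 / e^(-4x) (an ∞/∞ form) and apply L'Hôpital, or use the standard hierarchy e^(4|x|) ≫ |(-x)^3| as x → -∞.
The indeterminate product → 0, so the limit = -6.

Final answer: -6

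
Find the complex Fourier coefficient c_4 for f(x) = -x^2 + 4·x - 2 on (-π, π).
Compute the real Fourier coefficients first: a_4 = -1/4, b_4 = -2.
Then c_4 = (a_4 − i·b_4)/2 = -1/8 + i.

Final answer: -1/8 + i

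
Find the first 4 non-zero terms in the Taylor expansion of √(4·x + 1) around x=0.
4·x^3 - 2·x^2 + 2·x + 1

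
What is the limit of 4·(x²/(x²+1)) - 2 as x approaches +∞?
Evaluate the dominant behaviour as x → +∞; each term tends to a finite value or vanishes.
Limit = 2.

Final answer: 2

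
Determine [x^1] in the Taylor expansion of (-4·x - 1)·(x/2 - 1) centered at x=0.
Expand to order 1: (-4·x - 1)·(x/2 - 1) = 7·x/2 + 1 + O(x^2).
The coefficient of x^1 is 7/2.

Final answer: 7/2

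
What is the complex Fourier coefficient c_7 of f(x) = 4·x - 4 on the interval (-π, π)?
Compute the real Fourier coefficients first: a_7 = 0, b_7 = 8/7.
Then c_7 = (a_7 − i·b_7)/2 = -4·i/7.

Final answer: -4·i/7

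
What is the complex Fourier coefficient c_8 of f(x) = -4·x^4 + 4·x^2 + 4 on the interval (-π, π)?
Compute the real Fourier coefficients first: a_8 = 19/64 - π^2/2, b_8 = 0.
Then c_8 = (a_8 − i·b_8)/2 = 19/128 - π^2/4.

Final answer: 19/128 - π^2/4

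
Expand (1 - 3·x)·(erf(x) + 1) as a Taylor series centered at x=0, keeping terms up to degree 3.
-2·x^3/(3·√(π)) - 6·x^2/√(π) + x·(-3 + 2/√(π)) + 1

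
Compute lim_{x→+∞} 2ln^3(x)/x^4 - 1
The quotient is an ∞/∞ indeterminate form as x → +∞.
The polynomial denominator x^4 dominates the logarithmic numerator (any positive power of x ≫ ln^3(x) as x → ∞), so the quotient → 0.
Adding the constant: 0 - 1 = -1. Limit = -1.

Final answer: -1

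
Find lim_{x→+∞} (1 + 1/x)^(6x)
As x → +∞: write (1 + 1/x)^(6x) = ((1 + 1/x)^x)^6 → (e^1)^6 = e^6.
Limit = e^(6).

Final answer: e^(6)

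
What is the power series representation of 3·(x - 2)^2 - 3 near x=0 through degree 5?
3·x^2 - 12·x + 9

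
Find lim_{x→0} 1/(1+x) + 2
Direct substitution at x = 0 gives 3.

Final answer: 3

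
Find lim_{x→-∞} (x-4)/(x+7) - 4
Evaluate the dominant behaviour as x → -∞; each term tends to a finite value or vanishes.
Limit = -3.

Final answer: -3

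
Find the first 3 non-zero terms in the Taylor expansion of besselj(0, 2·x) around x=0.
x^4/4 - x^2 + 1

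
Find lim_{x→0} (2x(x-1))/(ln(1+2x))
Both numerator and denominator → 0 as x → 0; this is a 0/0 indeterminate form.
Expand each to leading order near x = 0: numerator ~ -2·x, denominator ~ 2·x.
The limit of the ratio is -1.

Final answer: -1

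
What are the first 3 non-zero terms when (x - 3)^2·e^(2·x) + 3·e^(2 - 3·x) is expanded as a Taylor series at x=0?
x^2·(7 + 27·e^(2)/2) + x·(12 - 9·e^(2)) + 9 + 3·e^(2)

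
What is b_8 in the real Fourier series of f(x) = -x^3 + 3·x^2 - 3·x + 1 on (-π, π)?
b_8 = (1/π) ∫_{-π}^{π} f(x)·sin(8x) dx.
Evaluate the integral (use parity and integration by parts as needed): b_8 = 93/128 + π^2/4.

Final answer: 93/128 + π^2/4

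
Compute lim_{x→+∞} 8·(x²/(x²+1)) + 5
Evaluate the dominant behaviour as x → +∞; each term tends to a finite value or vanishes.
Limit = 13.

Final answer: 13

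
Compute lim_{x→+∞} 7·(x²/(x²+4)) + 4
Evaluate the dominant behaviour as x → +∞; each term tends to a finite value or vanishes.
Limit = 11.

Final answer: 11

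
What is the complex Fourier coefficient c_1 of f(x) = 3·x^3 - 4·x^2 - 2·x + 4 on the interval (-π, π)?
Compute the real Fourier coefficients first: a_1 = 16, b_1 = -40 + 6·π^2.
Then c_1 = (a_1 − i·b_1)/2 = 8 - 3·i·π^2 + 20·i.

Final answer: 8 - 3·i·π^2 + 20·i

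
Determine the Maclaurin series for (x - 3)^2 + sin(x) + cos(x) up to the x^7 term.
-x^7/5040 - x^6/720 + x^5/120 + x^4/24 - x^3/6 + x^2/2 - 5·x + 10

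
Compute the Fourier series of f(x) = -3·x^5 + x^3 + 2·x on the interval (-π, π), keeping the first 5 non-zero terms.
(-728 - 6·π^4 + 122·π^2)·sin(x) + (-16·π^2 + 22 + 3·π^4)·sin(2·x) + (-2·π^4 - 56/27 + 46·π^2/9)·sin(3·x) + (-19·π^2/8 - 7/64 + 3·π^4/2)·sin(4·x) + (-6·π^4/5 + 296/625 + 34·π^2/25)·sin(5·x)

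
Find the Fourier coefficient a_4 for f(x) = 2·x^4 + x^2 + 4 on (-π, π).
a_4 = (1/π) ∫_{-π}^{π} f(x)·cos(4x) dx.
Evaluate the integral (use parity and integration by parts as needed): a_4 = -1/8 + π^2.

Final answer: -1/8 + π^2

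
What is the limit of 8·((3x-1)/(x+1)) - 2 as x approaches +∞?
Evaluate the dominant behaviour as x → +∞; each term tends to a finite value or vanishes.
Limit = 22.

Final answer: 22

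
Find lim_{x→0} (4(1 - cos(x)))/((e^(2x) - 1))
Both numerator and denominator → 0 as x → 0; this is a 0/0 indeterminate form.
Expand each to leading order near x = 0: numerator ~ 2·x^2, denominator ~ 2·x.
The limit of the ratio is 0.

Final answer: 0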